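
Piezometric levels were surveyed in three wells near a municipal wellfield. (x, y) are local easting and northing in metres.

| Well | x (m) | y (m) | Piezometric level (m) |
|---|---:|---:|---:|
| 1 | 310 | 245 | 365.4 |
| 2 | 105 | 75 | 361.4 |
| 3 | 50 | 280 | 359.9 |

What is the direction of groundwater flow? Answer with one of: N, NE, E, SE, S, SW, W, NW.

Taking 1 as reference: 2−1 = (-205, -170, -4.0); 3−1 = (-260, 35, -5.5).
Solve a·Δx + b·Δy = Δh: det = (-205)·35 − (-260)·(-170) = -51375.
∂h/∂x = [(-4.0)·35 − (-5.5)·(-170)] / -51375 = +0.02092
∂h/∂y = [(-205)·(-5.5) − (-260)·(-4.0)] / -51375 = -0.001703
Flow = −∇h = (-0.02092 east, +0.001703 north), which points west.

W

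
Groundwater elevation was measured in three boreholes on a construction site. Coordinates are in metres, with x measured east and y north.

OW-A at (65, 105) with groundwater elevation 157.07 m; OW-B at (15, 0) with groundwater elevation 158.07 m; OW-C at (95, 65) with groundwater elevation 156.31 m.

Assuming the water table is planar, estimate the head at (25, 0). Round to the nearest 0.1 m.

157.8 m

With h = a·x + b·y + c and OW-A as origin, the differences give:
  (-50)·a + (-105)·b = +1.00
  30·a + (-40)·b = -0.76
Eliminate b (×(-40) and ×(-105), subtract): 5150·a = -119.800 → a = ∂h/∂x = -0.02326
Back-substitute: b = ∂h/∂y = +0.001553.
h(25, 0) = 157.07 + (-0.02326)·(-40) + (+0.001553)·(-105) = 157.07 +0.930 -0.163 = 157.837 m.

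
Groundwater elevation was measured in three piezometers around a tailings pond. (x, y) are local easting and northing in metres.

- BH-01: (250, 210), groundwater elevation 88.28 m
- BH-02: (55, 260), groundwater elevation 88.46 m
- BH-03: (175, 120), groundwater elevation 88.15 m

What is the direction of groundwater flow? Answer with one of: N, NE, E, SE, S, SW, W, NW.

S

Differences from BH-01: to BH-02 (Δx, Δy, Δh) = (-195, 50, +0.18); to BH-03 = (-75, -90, -0.13).
Solve a·Δx + b·Δy = Δh: det = (-195)·(-90) − (-75)·50 = 21300.
∂h/∂x = [(+0.18)·(-90) − (-0.13)·50] / 21300 = -0.0004554
∂h/∂y = [(-195)·(-0.13) − (-75)·(+0.18)] / 21300 = +0.001824
Flow = −∇h = (+0.0004554 east, -0.001824 north), which points south.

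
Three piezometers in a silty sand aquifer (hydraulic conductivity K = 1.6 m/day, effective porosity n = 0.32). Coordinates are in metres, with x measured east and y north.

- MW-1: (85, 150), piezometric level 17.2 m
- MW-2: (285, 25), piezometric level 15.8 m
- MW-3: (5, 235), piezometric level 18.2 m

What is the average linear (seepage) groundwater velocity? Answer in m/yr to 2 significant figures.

23 m/yr

Differences from MW-1: to MW-2 (Δx, Δy, Δh) = (200, -125, -1.4); to MW-3 = (-80, 85, +1.0).
Determinant of the coordinate differences = 200·85 − (-80)·(-125) = 7000.
∂h/∂x = [(-1.4)·85 − (+1.0)·(-125)] / 7000 = +0.0008571
∂h/∂y = [200·(+1.0) − (-80)·(-1.4)] / 7000 = +0.01257
|∇h| = √(0.0008571² + 0.01257²) = 0.0126
Seepage velocity v = K·i/n = 1.6 × 0.0126 / 0.32 = 0.063 m/day = 23.01 m/yr.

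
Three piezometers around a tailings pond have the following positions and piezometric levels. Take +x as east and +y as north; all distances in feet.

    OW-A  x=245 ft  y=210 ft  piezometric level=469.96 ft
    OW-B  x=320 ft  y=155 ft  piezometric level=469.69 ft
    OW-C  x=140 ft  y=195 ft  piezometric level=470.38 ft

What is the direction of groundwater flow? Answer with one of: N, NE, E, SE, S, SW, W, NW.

E

Three-point gradient (reference OW-A): Δ to OW-B = (75, -55, -0.27), Δ to OW-C = (-105, -15, +0.42).
∂h/∂x = -0.003935, ∂h/∂y = -0.0004565 (det = -6900).
Flow = −∇h = (+0.003935 east, +0.0004565 north), which points east.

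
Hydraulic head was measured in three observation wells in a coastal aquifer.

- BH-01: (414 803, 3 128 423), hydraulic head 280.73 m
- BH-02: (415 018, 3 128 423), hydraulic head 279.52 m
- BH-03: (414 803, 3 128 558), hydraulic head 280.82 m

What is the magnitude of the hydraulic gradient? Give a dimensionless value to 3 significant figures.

∂h/∂x = (279.52 − 280.73) / (415018 − 414803) = -0.005628
∂h/∂y = (280.82 − 280.73) / (3128558 − 3128423) = +0.0006667
|∇h| = √(-0.005628² + 0.0006667²) = 0.005667

0.00567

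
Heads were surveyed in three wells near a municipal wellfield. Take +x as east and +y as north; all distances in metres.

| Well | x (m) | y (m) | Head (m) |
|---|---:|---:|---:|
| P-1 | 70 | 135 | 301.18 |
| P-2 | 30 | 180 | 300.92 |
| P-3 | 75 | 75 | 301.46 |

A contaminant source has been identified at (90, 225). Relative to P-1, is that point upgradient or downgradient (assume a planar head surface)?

downgradient

Taking P-1 as reference: P-2−P-1 = (-40, 45, -0.26); P-3−P-1 = (5, -60, +0.28).
Solve a·Δx + b·Δy = Δh: det = (-40)·(-60) − 5·45 = 2175.
∂h/∂x = [(-0.26)·(-60) − (+0.28)·45] / 2175 = +0.001379
∂h/∂y = [(-40)·(+0.28) − 5·(-0.26)] / 2175 = -0.004552
Head at (90, 225) = 301.18 + (+0.001379)·(20) + (-0.004552)·(90) = 300.80 m.
That is lower than the 301.18 m at P-1, so the point is downgradient.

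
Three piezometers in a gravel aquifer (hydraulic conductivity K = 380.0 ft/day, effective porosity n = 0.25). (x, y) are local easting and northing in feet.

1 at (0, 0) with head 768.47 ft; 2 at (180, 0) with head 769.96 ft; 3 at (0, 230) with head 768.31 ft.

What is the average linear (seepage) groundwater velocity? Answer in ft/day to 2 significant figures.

∂h/∂x = (769.96 − 768.47) / (180 − 0) = +0.008278
∂h/∂y = (768.31 − 768.47) / (230 − 0) = -0.0006957
|∇h| = √(0.008278² + -0.0006957²) = 0.008307
Seepage velocity v = K·i/n = 380.0 × 0.008307 / 0.25 = 12.63 ft/day.

13 ft/day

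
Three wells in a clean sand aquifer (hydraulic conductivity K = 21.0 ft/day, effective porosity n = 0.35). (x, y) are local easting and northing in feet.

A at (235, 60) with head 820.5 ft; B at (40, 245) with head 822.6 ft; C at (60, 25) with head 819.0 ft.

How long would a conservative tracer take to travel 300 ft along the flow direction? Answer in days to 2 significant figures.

280 days

Three-point gradient (reference A): Δ to B = (-195, 185, +2.1), Δ to C = (-175, -35, -1.5).
∂h/∂x = +0.005204, ∂h/∂y = +0.01684 (det = 39200).
|∇h| = √(0.005204² + 0.01684²) = 0.01763
Seepage velocity v = K·i/n = 21.0 × 0.01763 / 0.35 = 1.058 ft/day.
t = 300 / 1.058 = 283.6 days.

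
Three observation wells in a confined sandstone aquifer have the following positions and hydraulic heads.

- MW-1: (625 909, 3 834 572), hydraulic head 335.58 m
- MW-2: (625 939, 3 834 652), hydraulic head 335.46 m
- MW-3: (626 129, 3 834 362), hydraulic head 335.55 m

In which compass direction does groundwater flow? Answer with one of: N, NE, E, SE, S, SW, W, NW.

NE

Taking MW-1 as reference: MW-2−MW-1 = (30, 80, -0.12); MW-3−MW-1 = (220, -210, -0.03).
Solve a·Δx + b·Δy = Δh: det = 30·(-210) − 220·80 = -23900.
∂h/∂x = [(-0.12)·(-210) − (-0.03)·80] / -23900 = -0.001155
∂h/∂y = [30·(-0.03) − 220·(-0.12)] / -23900 = -0.001067
Flow = −∇h = (+0.001155 east, +0.001067 north), which points northeast.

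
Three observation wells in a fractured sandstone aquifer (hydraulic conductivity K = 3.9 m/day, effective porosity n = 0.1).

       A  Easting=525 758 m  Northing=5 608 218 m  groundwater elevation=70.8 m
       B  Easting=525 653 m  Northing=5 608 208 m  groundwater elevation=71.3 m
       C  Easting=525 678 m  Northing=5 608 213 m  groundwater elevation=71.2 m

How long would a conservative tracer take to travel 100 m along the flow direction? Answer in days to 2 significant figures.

280 days

With h = a·x + b·y + c and A as origin, the differences give:
  (-105)·a + (-10)·b = +0.5
  (-80)·a + (-5)·b = +0.4
Eliminate b (×(-5) and ×(-10), subtract): -275·a = 1.50 → a = ∂h/∂x = -0.005455
Back-substitute: b = ∂h/∂y = +0.007273.
|∇h| = √(-0.005455² + 0.007273²) = 0.009091
Seepage velocity v = K·i/n = 3.9 × 0.009091 / 0.1 = 0.3545 m/day.
t = 100 / 0.3545 = 282.1 days.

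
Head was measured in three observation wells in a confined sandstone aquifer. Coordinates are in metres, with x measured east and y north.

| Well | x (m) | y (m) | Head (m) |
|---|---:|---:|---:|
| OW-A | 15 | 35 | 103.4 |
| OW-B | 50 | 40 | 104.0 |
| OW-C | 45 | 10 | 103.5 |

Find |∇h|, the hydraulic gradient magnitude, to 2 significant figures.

0.021

With h = a·x + b·y + c and OW-A as origin, the differences give:
  35·a + 5·b = +0.6
  30·a + (-25)·b = +0.1
Eliminate b (×(-25) and ×5, subtract): -1025·a = -15.50 → a = ∂h/∂x = +0.01512
Back-substitute: b = ∂h/∂y = +0.01415.
|∇h| = √(0.01512² + 0.01415²) = 0.02071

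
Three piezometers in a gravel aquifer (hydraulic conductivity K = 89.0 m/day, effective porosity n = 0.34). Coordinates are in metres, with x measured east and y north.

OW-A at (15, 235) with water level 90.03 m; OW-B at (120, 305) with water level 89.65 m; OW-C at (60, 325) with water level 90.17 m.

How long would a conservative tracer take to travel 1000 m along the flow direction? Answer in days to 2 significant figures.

440 days

With h = a·x + b·y + c and OW-A as origin, the differences give:
  105·a + 70·b = -0.38
  45·a + 90·b = +0.14
Eliminate b (×90 and ×70, subtract): 6300·a = -44.000 → a = ∂h/∂x = -0.006984
Back-substitute: b = ∂h/∂y = +0.005048.
|∇h| = √(-0.006984² + 0.005048²) = 0.008617
Seepage velocity v = K·i/n = 89.0 × 0.008617 / 0.34 = 2.256 m/day.
t = 1000 / 2.256 = 443.3 days.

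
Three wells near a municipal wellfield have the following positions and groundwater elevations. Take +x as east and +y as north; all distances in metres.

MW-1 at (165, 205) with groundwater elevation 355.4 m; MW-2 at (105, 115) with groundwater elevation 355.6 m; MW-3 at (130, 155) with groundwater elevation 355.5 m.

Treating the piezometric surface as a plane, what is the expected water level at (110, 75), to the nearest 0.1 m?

355.9 m

Three-point gradient (reference MW-1): Δ to MW-2 = (-60, -90, +0.2), Δ to MW-3 = (-35, -50, +0.1).
∂h/∂x = +0.006667, ∂h/∂y = -0.006667 (det = -150).
h(110, 75) = 355.4 + (+0.006667)·(-55) + (-0.006667)·(-130) = 355.4 -0.367 +0.867 = 355.900 m.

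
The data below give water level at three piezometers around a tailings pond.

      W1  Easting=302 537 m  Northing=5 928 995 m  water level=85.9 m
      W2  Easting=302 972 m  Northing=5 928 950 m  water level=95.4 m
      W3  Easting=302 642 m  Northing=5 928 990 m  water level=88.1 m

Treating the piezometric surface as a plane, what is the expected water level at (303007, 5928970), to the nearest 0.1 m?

Differences from W1: to W2 (Δx, Δy, Δh) = (435, -45, +9.5); to W3 = (105, -5, +2.2).
Determinant of the coordinate differences = 435·(-5) − 105·(-45) = 2550.
∂h/∂x = [(+9.5)·(-5) − (+2.2)·(-45)] / 2550 = +0.02020
∂h/∂y = [435·(+2.2) − 105·(+9.5)] / 2550 = -0.01588
h(303007, 5928970) = 85.9 + (+0.02020)·(470) + (-0.01588)·(-25) = 85.9 +9.492 +0.397 = 95.789 m.

95.8 m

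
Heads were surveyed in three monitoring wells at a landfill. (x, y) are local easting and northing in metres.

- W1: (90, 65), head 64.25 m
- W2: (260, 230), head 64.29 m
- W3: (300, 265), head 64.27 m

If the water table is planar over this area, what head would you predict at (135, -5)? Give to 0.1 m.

Taking W1 as reference: W2−W1 = (170, 165, +0.04); W3−W1 = (210, 200, +0.02).
Solve a·Δx + b·Δy = Δh: det = 170·200 − 210·165 = -650.
∂h/∂x = [(+0.04)·200 − (+0.02)·165] / -650 = -0.007231
∂h/∂y = [170·(+0.02) − 210·(+0.04)] / -650 = +0.007692
h(135, -5) = 64.25 + (-0.007231)·(45) + (+0.007692)·(-70) = 64.25 -0.325 -0.538 = 63.386 m.

63.4 m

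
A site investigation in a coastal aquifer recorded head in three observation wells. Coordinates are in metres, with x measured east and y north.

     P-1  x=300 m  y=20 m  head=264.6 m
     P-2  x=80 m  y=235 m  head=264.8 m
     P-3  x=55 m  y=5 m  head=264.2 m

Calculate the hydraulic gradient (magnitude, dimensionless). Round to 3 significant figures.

0.00286

Taking P-1 as reference: P-2−P-1 = (-220, 215, +0.2); P-3−P-1 = (-245, -15, -0.4).
Solve a·Δx + b·Δy = Δh: det = (-220)·(-15) − (-245)·215 = 55975.
∂h/∂x = [(+0.2)·(-15) − (-0.4)·215] / 55975 = +0.001483
∂h/∂y = [(-220)·(-0.4) − (-245)·(+0.2)] / 55975 = +0.002448
|∇h| = √(0.001483² + 0.002448²) = 0.002862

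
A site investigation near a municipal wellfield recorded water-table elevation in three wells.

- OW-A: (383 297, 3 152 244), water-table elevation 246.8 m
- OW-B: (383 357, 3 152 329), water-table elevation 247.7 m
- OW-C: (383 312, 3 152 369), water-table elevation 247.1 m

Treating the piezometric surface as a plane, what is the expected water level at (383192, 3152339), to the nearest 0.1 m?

245.4 m

Taking OW-A as reference: OW-B−OW-A = (60, 85, +0.9); OW-C−OW-A = (15, 125, +0.3).
Determinant of the coordinate differences = 60·125 − 15·85 = 6225.
∂h/∂x = [(+0.9)·125 − (+0.3)·85] / 6225 = +0.01398
∂h/∂y = [60·(+0.3) − 15·(+0.9)] / 6225 = +0.0007229
h(383192, 3152339) = 246.8 + (+0.01398)·(-105) + (+0.0007229)·(95) = 246.8 -1.467 +0.069 = 245.401 m.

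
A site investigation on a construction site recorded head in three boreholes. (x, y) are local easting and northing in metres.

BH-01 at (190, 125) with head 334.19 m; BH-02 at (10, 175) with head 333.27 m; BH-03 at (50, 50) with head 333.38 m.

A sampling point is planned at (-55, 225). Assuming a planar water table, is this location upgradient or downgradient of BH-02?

With h = a·x + b·y + c and BH-01 as origin, the differences give:
  (-180)·a + 50·b = -0.92
  (-140)·a + (-75)·b = -0.81
Eliminate b (×(-75) and ×50, subtract): 20500·a = 109.500 → a = ∂h/∂x = +0.005341
Back-substitute: b = ∂h/∂y = +0.0008293.
Head at (-55, 225) = 334.19 + (+0.005341)·(-245) + (+0.0008293)·(100) = 332.96 m.
That is lower than the 333.27 m at BH-02, so the point is downgradient.

downgradient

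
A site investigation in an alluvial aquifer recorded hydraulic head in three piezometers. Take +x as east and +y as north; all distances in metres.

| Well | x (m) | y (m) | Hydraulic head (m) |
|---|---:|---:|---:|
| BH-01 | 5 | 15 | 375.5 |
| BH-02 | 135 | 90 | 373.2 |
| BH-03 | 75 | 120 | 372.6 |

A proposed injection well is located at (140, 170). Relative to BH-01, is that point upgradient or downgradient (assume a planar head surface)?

downgradient

Taking BH-01 as reference: BH-02−BH-01 = (130, 75, -2.3); BH-03−BH-01 = (70, 105, -2.9).
Solve a·Δx + b·Δy = Δh: det = 130·105 − 70·75 = 8400.
∂h/∂x = [(-2.3)·105 − (-2.9)·75] / 8400 = -0.002857
∂h/∂y = [130·(-2.9) − 70·(-2.3)] / 8400 = -0.02571
Head at (140, 170) = 375.5 + (-0.002857)·(135) + (-0.02571)·(155) = 371.13 m.
That is lower than the 375.5 m at BH-01, so the point is downgradient.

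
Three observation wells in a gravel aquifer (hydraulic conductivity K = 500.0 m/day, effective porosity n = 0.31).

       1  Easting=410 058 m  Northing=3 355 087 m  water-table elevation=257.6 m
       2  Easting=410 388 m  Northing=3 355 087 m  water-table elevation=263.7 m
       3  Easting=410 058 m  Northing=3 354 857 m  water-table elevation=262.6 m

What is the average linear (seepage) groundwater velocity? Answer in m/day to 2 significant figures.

46 m/day

∂h/∂x = (263.7 − 257.6) / (410388 − 410058) = +0.01848
∂h/∂y = (262.6 − 257.6) / (3354857 − 3355087) = -0.02174
|∇h| = √(0.01848² + -0.02174²) = 0.02853
Seepage velocity v = K·i/n = 500.0 × 0.02853 / 0.31 = 46.02 m/day.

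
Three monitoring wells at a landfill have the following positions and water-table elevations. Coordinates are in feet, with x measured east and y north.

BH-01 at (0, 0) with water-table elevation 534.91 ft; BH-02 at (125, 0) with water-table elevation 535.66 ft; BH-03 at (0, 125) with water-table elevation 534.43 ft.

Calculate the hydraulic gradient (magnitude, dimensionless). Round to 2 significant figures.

∂h/∂x = (535.66 − 534.91) / (125 − 0) = +0.006000
∂h/∂y = (534.43 − 534.91) / (125 − 0) = -0.003840
|∇h| = √(0.006000² + -0.003840²) = 0.007124

0.0071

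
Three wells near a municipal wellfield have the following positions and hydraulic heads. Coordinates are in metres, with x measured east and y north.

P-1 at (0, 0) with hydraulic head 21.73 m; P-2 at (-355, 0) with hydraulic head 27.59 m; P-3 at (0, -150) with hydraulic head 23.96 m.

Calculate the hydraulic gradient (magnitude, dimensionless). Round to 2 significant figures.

0.022

∂h/∂x = (27.59 − 21.73) / (-355 − 0) = -0.01651
∂h/∂y = (23.96 − 21.73) / (-150 − 0) = -0.01487
|∇h| = √(-0.01651² + -0.01487²) = 0.02222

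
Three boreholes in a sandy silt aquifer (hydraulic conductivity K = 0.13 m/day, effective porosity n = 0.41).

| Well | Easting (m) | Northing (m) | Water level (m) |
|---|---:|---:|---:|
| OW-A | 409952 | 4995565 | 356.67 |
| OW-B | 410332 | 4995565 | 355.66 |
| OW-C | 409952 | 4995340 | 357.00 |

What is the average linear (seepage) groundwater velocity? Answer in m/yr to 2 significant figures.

∂h/∂x = (355.66 − 356.67) / (410332 − 409952) = -0.002658
∂h/∂y = (357.00 − 356.67) / (4995340 − 4995565) = -0.001467
|∇h| = √(-0.002658² + -0.001467²) = 0.003036
Seepage velocity v = K·i/n = 0.13 × 0.003036 / 0.41 = 0.0009626 m/day = 0.3516 m/yr.

0.35 m/yr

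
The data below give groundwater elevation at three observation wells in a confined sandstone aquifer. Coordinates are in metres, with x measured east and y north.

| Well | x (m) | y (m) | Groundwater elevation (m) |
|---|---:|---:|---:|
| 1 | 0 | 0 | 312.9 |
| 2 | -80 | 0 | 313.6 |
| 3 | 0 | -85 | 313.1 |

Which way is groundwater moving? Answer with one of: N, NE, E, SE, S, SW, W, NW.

∂h/∂x = (313.6 − 312.9) / (-80 − 0) = -0.008750
∂h/∂y = (313.1 − 312.9) / (-85 − 0) = -0.002353
Flow = −∇h = (+0.008750 east, +0.002353 north), which points east.

E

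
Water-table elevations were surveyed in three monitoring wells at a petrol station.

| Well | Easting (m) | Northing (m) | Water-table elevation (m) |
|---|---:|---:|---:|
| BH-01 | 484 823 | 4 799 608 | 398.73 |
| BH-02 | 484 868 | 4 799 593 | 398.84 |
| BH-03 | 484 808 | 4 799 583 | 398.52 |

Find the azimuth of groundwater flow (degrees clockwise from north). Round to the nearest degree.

With h = a·x + b·y + c and BH-01 as origin, the differences give:
  45·a + (-15)·b = +0.11
  (-15)·a + (-25)·b = -0.21
Eliminate b (×(-25) and ×(-15), subtract): -1350·a = -5.900 → a = ∂h/∂x = +0.004370
Back-substitute: b = ∂h/∂y = +0.005778.
Flow direction (−∇h) has components (-0.004370 E, -0.005778 N).
Azimuth = atan2(E, N) = atan2(-0.004370, -0.005778) = 217.1° ≈ 217°.

217°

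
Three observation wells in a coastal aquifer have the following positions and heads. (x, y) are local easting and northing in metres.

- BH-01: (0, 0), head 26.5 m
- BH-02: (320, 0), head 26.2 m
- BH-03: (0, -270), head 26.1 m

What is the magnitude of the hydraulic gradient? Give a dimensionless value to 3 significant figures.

∂h/∂x = (26.2 − 26.5) / (320 − 0) = -0.0009375
∂h/∂y = (26.1 − 26.5) / (-270 − 0) = +0.001481
|∇h| = √(-0.0009375² + 0.001481²) = 0.001753

0.00175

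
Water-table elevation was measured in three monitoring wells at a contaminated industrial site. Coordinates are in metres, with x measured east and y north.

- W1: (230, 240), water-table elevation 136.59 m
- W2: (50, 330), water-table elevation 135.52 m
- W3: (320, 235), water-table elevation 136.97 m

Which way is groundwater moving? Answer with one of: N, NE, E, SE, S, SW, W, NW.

NW

With h = a·x + b·y + c and W1 as origin, the differences give:
  (-180)·a + 90·b = -1.07
  90·a + (-5)·b = +0.38
Eliminate b (×(-5) and ×90, subtract): -7200·a = -28.850 → a = ∂h/∂x = +0.004007
Back-substitute: b = ∂h/∂y = -0.003875.
Flow = −∇h = (-0.004007 east, +0.003875 north), which points northwest.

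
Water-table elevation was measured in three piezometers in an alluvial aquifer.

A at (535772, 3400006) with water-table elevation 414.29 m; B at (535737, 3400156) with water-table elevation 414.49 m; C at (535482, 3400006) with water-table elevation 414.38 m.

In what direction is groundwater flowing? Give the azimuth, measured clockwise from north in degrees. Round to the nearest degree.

166°

Taking A as reference: B−A = (-35, 150, +0.20); C−A = (-290, 0, +0.09).
Determinant of the coordinate differences = (-35)·0 − (-290)·150 = 43500.
∂h/∂x = [(+0.20)·0 − (+0.09)·150] / 43500 = -0.0003103
∂h/∂y = [(-35)·(+0.09) − (-290)·(+0.20)] / 43500 = +0.001261
Flow direction (−∇h) has components (+0.0003103 E, -0.001261 N).
Azimuth = atan2(E, N) = atan2(+0.0003103, -0.001261) = 166.2° ≈ 166°.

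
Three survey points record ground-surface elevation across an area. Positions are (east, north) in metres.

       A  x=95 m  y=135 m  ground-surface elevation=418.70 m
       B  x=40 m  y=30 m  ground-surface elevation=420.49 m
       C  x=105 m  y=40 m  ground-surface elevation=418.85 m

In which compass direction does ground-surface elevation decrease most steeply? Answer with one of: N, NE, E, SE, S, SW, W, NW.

With z = a·x + b·y + c and A as origin, the differences give:
  (-55)·a + (-105)·b = +1.79
  10·a + (-95)·b = +0.15
Eliminate b (×(-95) and ×(-105), subtract): 6275·a = -154.300 → a = ∂z/∂x = -0.02459
Back-substitute: b = ∂z/∂y = -0.004167.
Steepest decrease is along −∇f = (+0.02459 E, +0.004167 N) → east.

E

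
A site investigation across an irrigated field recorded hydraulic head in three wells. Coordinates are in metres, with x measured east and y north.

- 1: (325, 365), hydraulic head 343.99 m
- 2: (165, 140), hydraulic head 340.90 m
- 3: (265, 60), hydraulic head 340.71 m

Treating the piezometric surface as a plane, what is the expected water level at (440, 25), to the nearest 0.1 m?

Differences from 1: to 2 (Δx, Δy, Δh) = (-160, -225, -3.09); to 3 = (-60, -305, -3.28).
Determinant of the coordinate differences = (-160)·(-305) − (-60)·(-225) = 35300.
∂h/∂x = [(-3.09)·(-305) − (-3.28)·(-225)] / 35300 = +0.005792
∂h/∂y = [(-160)·(-3.28) − (-60)·(-3.09)] / 35300 = +0.009615
h(440, 25) = 343.99 + (+0.005792)·(115) + (+0.009615)·(-340) = 343.99 +0.666 -3.269 = 341.387 m.

341.4 m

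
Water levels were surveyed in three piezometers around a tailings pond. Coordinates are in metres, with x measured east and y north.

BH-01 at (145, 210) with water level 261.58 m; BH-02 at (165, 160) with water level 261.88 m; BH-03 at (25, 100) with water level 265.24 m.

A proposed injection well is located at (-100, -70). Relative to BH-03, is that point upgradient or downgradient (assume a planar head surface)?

With h = a·x + b·y + c and BH-01 as origin, the differences give:
  20·a + (-50)·b = +0.30
  (-120)·a + (-110)·b = +3.66
Eliminate b (×(-110) and ×(-50), subtract): -8200·a = 150.000 → a = ∂h/∂x = -0.01829
Back-substitute: b = ∂h/∂y = -0.01332.
Head at (-100, -70) = 261.58 + (-0.01829)·(-245) + (-0.01332)·(-280) = 269.79 m.
That is higher than the 265.24 m at BH-03, so the point is upgradient.

upgradient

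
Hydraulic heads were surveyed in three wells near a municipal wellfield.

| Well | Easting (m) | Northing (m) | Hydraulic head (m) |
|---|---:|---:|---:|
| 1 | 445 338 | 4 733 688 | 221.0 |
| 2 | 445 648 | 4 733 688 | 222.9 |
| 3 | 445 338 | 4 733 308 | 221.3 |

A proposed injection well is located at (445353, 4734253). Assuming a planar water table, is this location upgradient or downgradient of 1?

∂h/∂x = (222.9 − 221.0) / (445648 − 445338) = +0.006129
∂h/∂y = (221.3 − 221.0) / (4733308 − 4733688) = -0.0007895
Head at (445353, 4734253) = 221.0 + (+0.006129)·(15) + (-0.0007895)·(565) = 220.65 m.
That is lower than the 221.0 m at 1, so the point is downgradient.

downgradient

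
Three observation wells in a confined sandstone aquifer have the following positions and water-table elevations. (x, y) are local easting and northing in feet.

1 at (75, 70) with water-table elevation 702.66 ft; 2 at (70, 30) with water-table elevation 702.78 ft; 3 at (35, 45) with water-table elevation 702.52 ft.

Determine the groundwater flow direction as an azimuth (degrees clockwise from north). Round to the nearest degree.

303°

Taking 1 as reference: 2−1 = (-5, -40, +0.12); 3−1 = (-40, -25, -0.14).
Solve a·Δx + b·Δy = Δh: det = (-5)·(-25) − (-40)·(-40) = -1475.
∂h/∂x = [(+0.12)·(-25) − (-0.14)·(-40)] / -1475 = +0.005831
∂h/∂y = [(-5)·(-0.14) − (-40)·(+0.12)] / -1475 = -0.003729
Flow direction (−∇h) has components (-0.005831 E, +0.003729 N).
Azimuth = atan2(E, N) = atan2(-0.005831, +0.003729) = 302.6° ≈ 303°.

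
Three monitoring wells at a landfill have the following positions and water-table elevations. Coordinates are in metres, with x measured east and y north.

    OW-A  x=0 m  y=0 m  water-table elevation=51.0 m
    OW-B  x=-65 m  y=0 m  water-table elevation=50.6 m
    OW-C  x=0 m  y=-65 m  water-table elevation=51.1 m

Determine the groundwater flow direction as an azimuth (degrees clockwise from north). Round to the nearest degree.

∂h/∂x = (50.6 − 51.0) / (-65 − 0) = +0.006154
∂h/∂y = (51.1 − 51.0) / (-65 − 0) = -0.001538
Flow direction (−∇h) has components (-0.006154 E, +0.001538 N).
Azimuth = atan2(E, N) = atan2(-0.006154, +0.001538) = 284.0° ≈ 284°.

284°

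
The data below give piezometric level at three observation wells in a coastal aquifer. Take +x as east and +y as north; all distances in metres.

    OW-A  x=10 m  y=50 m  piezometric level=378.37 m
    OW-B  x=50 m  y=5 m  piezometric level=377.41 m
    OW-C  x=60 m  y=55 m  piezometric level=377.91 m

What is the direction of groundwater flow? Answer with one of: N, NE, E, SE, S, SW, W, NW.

SE

Taking OW-A as reference: OW-B−OW-A = (40, -45, -0.96); OW-C−OW-A = (50, 5, -0.46).
Determinant of the coordinate differences = 40·5 − 50·(-45) = 2450.
∂h/∂x = [(-0.96)·5 − (-0.46)·(-45)] / 2450 = -0.01041
∂h/∂y = [40·(-0.46) − 50·(-0.96)] / 2450 = +0.01208
Flow = −∇h = (+0.01041 east, -0.01208 north), which points southeast.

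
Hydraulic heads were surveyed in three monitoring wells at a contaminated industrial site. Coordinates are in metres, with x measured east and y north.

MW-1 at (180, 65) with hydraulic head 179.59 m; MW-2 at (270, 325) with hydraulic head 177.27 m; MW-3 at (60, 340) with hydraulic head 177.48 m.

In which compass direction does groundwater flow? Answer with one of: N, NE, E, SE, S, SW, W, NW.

With h = a·x + b·y + c and MW-1 as origin, the differences give:
  90·a + 260·b = -2.32
  (-120)·a + 275·b = -2.11
Eliminate b (×275 and ×260, subtract): 55950·a = -89.400 → a = ∂h/∂x = -0.001598
Back-substitute: b = ∂h/∂y = -0.008370.
Flow = −∇h = (+0.001598 east, +0.008370 north), which points north.

N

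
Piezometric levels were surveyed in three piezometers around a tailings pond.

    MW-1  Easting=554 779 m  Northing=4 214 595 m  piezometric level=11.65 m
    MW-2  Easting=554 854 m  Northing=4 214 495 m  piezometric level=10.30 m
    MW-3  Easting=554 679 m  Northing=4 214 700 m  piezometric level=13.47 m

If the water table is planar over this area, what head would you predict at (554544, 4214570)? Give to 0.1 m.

Three-point gradient (reference MW-1): Δ to MW-2 = (75, -100, -1.35), Δ to MW-3 = (-100, 105, +1.82).
∂h/∂x = -0.01894, ∂h/∂y = -0.0007059 (det = -2125).
h(554544, 4214570) = 11.65 + (-0.01894)·(-235) + (-0.0007059)·(-25) = 11.65 +4.451 +0.018 = 16.119 m.

16.1 m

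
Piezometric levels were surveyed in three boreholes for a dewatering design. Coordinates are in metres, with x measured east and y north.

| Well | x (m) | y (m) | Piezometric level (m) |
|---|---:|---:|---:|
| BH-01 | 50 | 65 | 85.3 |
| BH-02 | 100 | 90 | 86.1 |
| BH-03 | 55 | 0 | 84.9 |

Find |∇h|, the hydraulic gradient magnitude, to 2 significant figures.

Differences from BH-01: to BH-02 (Δx, Δy, Δh) = (50, 25, +0.8); to BH-03 = (5, -65, -0.4).
Solve a·Δx + b·Δy = Δh: det = 50·(-65) − 5·25 = -3375.
∂h/∂x = [(+0.8)·(-65) − (-0.4)·25] / -3375 = +0.01244
∂h/∂y = [50·(-0.4) − 5·(+0.8)] / -3375 = +0.007111
|∇h| = √(0.01244² + 0.007111²) = 0.01433

0.014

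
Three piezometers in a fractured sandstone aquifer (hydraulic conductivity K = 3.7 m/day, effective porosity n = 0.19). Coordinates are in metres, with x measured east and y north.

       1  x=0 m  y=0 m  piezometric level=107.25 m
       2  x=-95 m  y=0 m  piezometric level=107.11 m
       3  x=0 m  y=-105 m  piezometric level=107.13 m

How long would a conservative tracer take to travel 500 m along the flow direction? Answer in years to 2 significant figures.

∂h/∂x = (107.11 − 107.25) / (-95 − 0) = +0.001474
∂h/∂y = (107.13 − 107.25) / (-105 − 0) = +0.001143
|∇h| = √(0.001474² + 0.001143²) = 0.001865
Seepage velocity v = K·i/n = 3.7 × 0.001865 / 0.19 = 0.03632 m/day.
t = 500 / 0.03632 = 1.377e+04 days = 37.7 years.

38 years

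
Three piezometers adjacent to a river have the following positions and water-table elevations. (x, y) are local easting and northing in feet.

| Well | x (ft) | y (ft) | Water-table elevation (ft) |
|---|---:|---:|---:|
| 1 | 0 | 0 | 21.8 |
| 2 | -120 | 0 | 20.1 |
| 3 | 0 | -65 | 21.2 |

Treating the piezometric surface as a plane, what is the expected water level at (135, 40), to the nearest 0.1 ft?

24.1 ft

∂h/∂x = (20.1 − 21.8) / (-120 − 0) = +0.01417
∂h/∂y = (21.2 − 21.8) / (-65 − 0) = +0.009231
h(135, 40) = 21.8 + (+0.01417)·(135) + (+0.009231)·(40) = 21.8 +1.912 +0.369 = 24.082 ft.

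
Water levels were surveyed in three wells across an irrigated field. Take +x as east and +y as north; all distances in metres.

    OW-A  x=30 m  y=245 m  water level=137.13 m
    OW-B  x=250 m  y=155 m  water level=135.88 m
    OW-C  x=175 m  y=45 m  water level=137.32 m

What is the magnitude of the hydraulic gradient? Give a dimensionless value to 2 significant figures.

With h = a·x + b·y + c and OW-A as origin, the differences give:
  220·a + (-90)·b = -1.25
  145·a + (-200)·b = +0.19
Eliminate b (×(-200) and ×(-90), subtract): -30950·a = 267.100 → a = ∂h/∂x = -0.008630
Back-substitute: b = ∂h/∂y = -0.007207.
|∇h| = √(-0.008630² + -0.007207²) = 0.01124

0.011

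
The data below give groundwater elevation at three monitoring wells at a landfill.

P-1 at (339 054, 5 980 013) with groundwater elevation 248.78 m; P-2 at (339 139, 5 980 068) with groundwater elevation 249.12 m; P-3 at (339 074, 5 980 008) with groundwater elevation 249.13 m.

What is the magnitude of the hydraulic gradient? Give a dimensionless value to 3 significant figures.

0.0204

Differences from P-1: to P-2 (Δx, Δy, Δh) = (85, 55, +0.34); to P-3 = (20, -5, +0.35).
Solve a·Δx + b·Δy = Δh: det = 85·(-5) − 20·55 = -1525.
∂h/∂x = [(+0.34)·(-5) − (+0.35)·55] / -1525 = +0.01374
∂h/∂y = [85·(+0.35) − 20·(+0.34)] / -1525 = -0.01505
|∇h| = √(0.01374² + -0.01505²) = 0.02038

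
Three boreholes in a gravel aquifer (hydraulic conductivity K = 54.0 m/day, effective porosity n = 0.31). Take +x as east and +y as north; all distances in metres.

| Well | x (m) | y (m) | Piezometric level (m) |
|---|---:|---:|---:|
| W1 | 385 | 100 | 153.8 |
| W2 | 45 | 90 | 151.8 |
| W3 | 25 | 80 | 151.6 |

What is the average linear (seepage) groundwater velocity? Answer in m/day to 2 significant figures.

With h = a·x + b·y + c and W1 as origin, the differences give:
  (-340)·a + (-10)·b = -2.0
  (-360)·a + (-20)·b = -2.2
Eliminate b (×(-20) and ×(-10), subtract): 3200·a = 18.00 → a = ∂h/∂x = +0.005625
Back-substitute: b = ∂h/∂y = +0.008750.
|∇h| = √(0.005625² + 0.008750²) = 0.0104
Seepage velocity v = K·i/n = 54.0 × 0.0104 / 0.31 = 1.812 m/day.

1.8 m/day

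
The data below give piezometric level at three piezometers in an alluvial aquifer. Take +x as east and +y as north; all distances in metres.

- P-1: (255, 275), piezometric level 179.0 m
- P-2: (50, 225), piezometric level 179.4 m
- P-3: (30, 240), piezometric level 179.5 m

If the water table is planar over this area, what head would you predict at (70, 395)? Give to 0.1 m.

Taking P-1 as reference: P-2−P-1 = (-205, -50, +0.4); P-3−P-1 = (-225, -35, +0.5).
Solve a·Δx + b·Δy = Δh: det = (-205)·(-35) − (-225)·(-50) = -4075.
∂h/∂x = [(+0.4)·(-35) − (+0.5)·(-50)] / -4075 = -0.002699
∂h/∂y = [(-205)·(+0.5) − (-225)·(+0.4)] / -4075 = +0.003067
h(70, 395) = 179.0 + (-0.002699)·(-185) + (+0.003067)·(120) = 179.0 +0.499 +0.368 = 179.867 m.

179.9 m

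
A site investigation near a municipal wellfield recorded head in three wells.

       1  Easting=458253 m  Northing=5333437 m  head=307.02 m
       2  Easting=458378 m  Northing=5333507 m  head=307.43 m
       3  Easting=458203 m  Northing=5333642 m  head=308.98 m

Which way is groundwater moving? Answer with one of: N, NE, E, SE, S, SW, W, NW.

S

Taking 1 as reference: 2−1 = (125, 70, +0.41); 3−1 = (-50, 205, +1.96).
Solve a·Δx + b·Δy = Δh: det = 125·205 − (-50)·70 = 29125.
∂h/∂x = [(+0.41)·205 − (+1.96)·70] / 29125 = -0.001825
∂h/∂y = [125·(+1.96) − (-50)·(+0.41)] / 29125 = +0.009116
Flow = −∇h = (+0.001825 east, -0.009116 north), which points south.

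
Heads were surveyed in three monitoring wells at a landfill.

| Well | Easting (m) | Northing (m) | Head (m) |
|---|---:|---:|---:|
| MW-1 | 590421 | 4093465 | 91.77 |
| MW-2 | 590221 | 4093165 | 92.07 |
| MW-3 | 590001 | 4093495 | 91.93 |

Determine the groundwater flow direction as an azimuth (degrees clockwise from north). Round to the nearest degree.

Three-point gradient (reference MW-1): Δ to MW-2 = (-200, -300, +0.30), Δ to MW-3 = (-420, 30, +0.16).
∂h/∂x = -0.0004318, ∂h/∂y = -0.0007121 (det = -132000).
Flow direction (−∇h) has components (+0.0004318 E, +0.0007121 N).
Azimuth = atan2(E, N) = atan2(+0.0004318, +0.0007121) = 31.2° ≈ 031°.

031°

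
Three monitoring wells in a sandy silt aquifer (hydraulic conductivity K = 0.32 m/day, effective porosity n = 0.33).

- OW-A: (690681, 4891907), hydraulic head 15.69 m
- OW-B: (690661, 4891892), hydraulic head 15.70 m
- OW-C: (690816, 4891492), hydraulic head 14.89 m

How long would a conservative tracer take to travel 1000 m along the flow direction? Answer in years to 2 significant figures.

1300 years

With h = a·x + b·y + c and OW-A as origin, the differences give:
  (-20)·a + (-15)·b = +0.01
  135·a + (-415)·b = -0.80
Eliminate b (×(-415) and ×(-15), subtract): 10325·a = -16.150 → a = ∂h/∂x = -0.001564
Back-substitute: b = ∂h/∂y = +0.001419.
|∇h| = √(-0.001564² + 0.001419²) = 0.002112
Seepage velocity v = K·i/n = 0.32 × 0.002112 / 0.33 = 0.002048 m/day.
t = 1000 / 0.002048 = 4.883e+05 days = 1.34e+03 years.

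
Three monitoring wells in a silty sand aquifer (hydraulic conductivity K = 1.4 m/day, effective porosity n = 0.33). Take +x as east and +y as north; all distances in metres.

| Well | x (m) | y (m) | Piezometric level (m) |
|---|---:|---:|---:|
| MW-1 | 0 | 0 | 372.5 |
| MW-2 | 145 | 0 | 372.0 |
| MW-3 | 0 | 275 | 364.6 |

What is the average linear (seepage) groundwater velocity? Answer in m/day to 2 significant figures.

∂h/∂x = (372.0 − 372.5) / (145 − 0) = -0.003448
∂h/∂y = (364.6 − 372.5) / (275 − 0) = -0.02873
|∇h| = √(-0.003448² + -0.02873²) = 0.02894
Seepage velocity v = K·i/n = 1.4 × 0.02894 / 0.33 = 0.1228 m/day.

0.12 m/day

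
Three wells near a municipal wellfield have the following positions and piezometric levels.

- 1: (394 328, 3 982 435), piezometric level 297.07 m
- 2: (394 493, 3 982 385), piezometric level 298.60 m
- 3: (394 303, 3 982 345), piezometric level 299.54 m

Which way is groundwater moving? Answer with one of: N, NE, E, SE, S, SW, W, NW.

N

With h = a·x + b·y + c and 1 as origin, the differences give:
  165·a + (-50)·b = +1.53
  (-25)·a + (-90)·b = +2.47
Eliminate b (×(-90) and ×(-50), subtract): -16100·a = -14.200 → a = ∂h/∂x = +0.0008820
Back-substitute: b = ∂h/∂y = -0.02769.
Flow = −∇h = (-0.0008820 east, +0.02769 north), which points north.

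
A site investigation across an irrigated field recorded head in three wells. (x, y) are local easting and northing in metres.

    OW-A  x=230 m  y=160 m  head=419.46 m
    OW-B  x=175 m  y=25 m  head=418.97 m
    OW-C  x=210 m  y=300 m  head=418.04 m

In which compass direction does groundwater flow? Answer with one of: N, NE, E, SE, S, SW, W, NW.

W

Three-point gradient (reference OW-A): Δ to OW-B = (-55, -135, -0.49), Δ to OW-C = (-20, 140, -1.42).
∂h/∂x = +0.02503, ∂h/∂y = -0.006567 (det = -10400).
Flow = −∇h = (-0.02503 east, +0.006567 north), which points west.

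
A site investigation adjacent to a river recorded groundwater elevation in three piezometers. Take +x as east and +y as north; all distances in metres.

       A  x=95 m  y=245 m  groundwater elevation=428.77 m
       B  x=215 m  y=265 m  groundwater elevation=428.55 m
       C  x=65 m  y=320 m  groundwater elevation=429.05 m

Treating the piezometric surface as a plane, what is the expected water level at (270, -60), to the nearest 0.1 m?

427.5 m

Three-point gradient (reference A): Δ to B = (120, 20, -0.22), Δ to C = (-30, 75, +0.28).
∂h/∂x = -0.002302, ∂h/∂y = +0.002813 (det = 9600).
h(270, -60) = 428.77 + (-0.002302)·(175) + (+0.002813)·(-305) = 428.77 -0.403 -0.858 = 427.509 m.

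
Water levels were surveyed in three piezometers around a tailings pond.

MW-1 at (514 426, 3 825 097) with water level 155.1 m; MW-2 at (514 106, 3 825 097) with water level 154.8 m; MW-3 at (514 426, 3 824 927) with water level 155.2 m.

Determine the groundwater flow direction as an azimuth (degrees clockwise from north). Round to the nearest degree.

302°

∂h/∂x = (154.8 − 155.1) / (514106 − 514426) = +0.0009375
∂h/∂y = (155.2 − 155.1) / (3824927 − 3825097) = -0.0005882
Flow direction (−∇h) has components (-0.0009375 E, +0.0005882 N).
Azimuth = atan2(E, N) = atan2(-0.0009375, +0.0005882) = 302.1° ≈ 302°.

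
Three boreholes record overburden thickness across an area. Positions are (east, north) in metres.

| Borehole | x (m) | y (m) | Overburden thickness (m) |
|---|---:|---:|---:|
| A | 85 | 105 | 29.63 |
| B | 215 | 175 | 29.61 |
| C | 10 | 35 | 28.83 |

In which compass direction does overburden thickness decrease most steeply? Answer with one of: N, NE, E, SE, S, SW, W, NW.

With d = a·x + b·y + c and A as origin, the differences give:
  130·a + 70·b = -0.02
  (-75)·a + (-70)·b = -0.80
Eliminate b (×(-70) and ×70, subtract): -3850·a = 57.400 → a = ∂d/∂x = -0.01491
Back-substitute: b = ∂d/∂y = +0.02740.
Steepest decrease is along −∇f = (+0.01491 E, -0.02740 N) → southeast.

SE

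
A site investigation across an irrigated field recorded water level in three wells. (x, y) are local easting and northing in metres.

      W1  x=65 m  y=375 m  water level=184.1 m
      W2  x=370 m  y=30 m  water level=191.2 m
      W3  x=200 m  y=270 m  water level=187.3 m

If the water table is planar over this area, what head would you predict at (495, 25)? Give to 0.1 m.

194.3 m

Taking W1 as reference: W2−W1 = (305, -345, +7.1); W3−W1 = (135, -105, +3.2).
Solve a·Δx + b·Δy = Δh: det = 305·(-105) − 135·(-345) = 14550.
∂h/∂x = [(+7.1)·(-105) − (+3.2)·(-345)] / 14550 = +0.02464
∂h/∂y = [305·(+3.2) − 135·(+7.1)] / 14550 = +0.001203
h(495, 25) = 184.1 + (+0.02464)·(430) + (+0.001203)·(-350) = 184.1 +10.595 -0.421 = 194.274 m.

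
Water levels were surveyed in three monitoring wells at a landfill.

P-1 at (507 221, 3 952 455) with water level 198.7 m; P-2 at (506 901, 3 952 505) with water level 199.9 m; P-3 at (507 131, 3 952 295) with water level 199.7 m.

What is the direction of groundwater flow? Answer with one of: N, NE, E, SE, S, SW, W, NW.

Differences from P-1: to P-2 (Δx, Δy, Δh) = (-320, 50, +1.2); to P-3 = (-90, -160, +1.0).
Solve a·Δx + b·Δy = Δh: det = (-320)·(-160) − (-90)·50 = 55700.
∂h/∂x = [(+1.2)·(-160) − (+1.0)·50] / 55700 = -0.004345
∂h/∂y = [(-320)·(+1.0) − (-90)·(+1.2)] / 55700 = -0.003806
Flow = −∇h = (+0.004345 east, +0.003806 north), which points northeast.

NE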